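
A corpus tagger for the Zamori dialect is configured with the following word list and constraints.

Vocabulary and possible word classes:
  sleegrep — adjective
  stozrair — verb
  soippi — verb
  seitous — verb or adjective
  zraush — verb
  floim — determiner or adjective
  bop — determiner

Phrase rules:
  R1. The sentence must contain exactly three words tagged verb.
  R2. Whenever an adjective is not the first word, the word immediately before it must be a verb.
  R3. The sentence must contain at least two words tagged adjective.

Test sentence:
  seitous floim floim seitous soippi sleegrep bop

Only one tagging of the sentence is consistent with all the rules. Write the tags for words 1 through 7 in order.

verb adjective determiner verb verb adjective determiner

Candidates per position — 1:seitous {verb,adjective}; 2:floim {determiner,adjective}; 3:floim {determiner,adjective}; 4:seitous {verb,adjective}; 5:soippi {verb}; 6:sleegrep {adjective}; 7:bop {determiner}.
Position 1: adjective is ruled out by rule 1; that leaves verb.
Position 3: adjective is ruled out by rule 2; that leaves determiner.
Position 4: adjective is ruled out by rule 1; that leaves verb.
Position 2: determiner is ruled out by rule 3; that leaves adjective.
The unique satisfying tagging is: verb adjective determiner verb verb adjective determiner.
Rule-by-rule: rule 1 holds; rule 2 holds; rule 3 holds.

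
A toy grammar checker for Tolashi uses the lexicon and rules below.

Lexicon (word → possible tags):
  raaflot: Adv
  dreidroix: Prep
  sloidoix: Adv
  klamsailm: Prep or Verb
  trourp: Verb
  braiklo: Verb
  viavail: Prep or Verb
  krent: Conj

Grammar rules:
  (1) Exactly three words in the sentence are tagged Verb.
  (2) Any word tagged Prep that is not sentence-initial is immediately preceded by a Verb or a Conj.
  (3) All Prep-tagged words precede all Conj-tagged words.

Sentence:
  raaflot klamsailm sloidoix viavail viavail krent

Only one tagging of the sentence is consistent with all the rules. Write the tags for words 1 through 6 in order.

Candidates per position — 1:raaflot {Adv}; 2:klamsailm {Prep,Verb}; 3:sloidoix {Adv}; 4:viavail {Prep,Verb}; 5:viavail {Prep,Verb}; 6:krent {Conj}.
Position 2: tagging it Prep would leave rule 1 unsatisfiable, so it must be Verb.
Position 4: tagging it Prep would leave rule 1 unsatisfiable, so it must be Verb.
Position 5: tagging it Prep would leave rule 1 unsatisfiable, so it must be Verb.
So the tagging must be: Adv Verb Adv Verb Verb Conj.
Checking: rule 1 ✓; rule 2 ✓; rule 3 ✓.

Adv Verb Adv Verb Verb Conj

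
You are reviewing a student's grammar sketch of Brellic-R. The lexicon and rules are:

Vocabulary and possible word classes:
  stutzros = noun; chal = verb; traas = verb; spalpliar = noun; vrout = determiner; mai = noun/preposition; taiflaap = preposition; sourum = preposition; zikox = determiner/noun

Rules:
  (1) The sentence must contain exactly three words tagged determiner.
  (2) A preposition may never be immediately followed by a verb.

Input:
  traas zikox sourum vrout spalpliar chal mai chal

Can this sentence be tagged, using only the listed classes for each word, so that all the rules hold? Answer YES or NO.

NO

Candidates per position — 1:traas {verb}; 2:zikox {determiner,noun}; 3:sourum {preposition}; 4:vrout {determiner}; 5:spalpliar {noun}; 6:chal {verb}; 7:mai {noun,preposition}; 8:chal {verb}.
Rule 1 cannot be satisfied by any choice of tags from the lexicon.
So there is no consistent tagging.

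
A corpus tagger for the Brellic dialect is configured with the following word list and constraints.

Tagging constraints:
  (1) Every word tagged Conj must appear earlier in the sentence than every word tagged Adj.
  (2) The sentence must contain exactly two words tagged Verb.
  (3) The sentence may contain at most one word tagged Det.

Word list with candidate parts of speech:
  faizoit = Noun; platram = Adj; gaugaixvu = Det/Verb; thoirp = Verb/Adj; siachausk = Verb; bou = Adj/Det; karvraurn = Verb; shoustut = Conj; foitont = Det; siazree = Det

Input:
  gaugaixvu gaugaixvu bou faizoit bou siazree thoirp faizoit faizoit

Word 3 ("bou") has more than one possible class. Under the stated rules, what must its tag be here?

Adj

Candidates per position — 1:gaugaixvu {Det,Verb}; 2:gaugaixvu {Det,Verb}; 3:bou {Adj,Det}; 4:faizoit {Noun}; 5:bou {Adj,Det}; 6:siazree {Det}; 7:thoirp {Verb,Adj}; 8:faizoit {Noun}; 9:faizoit {Noun}.
Word 1 cannot be Det — rule 3 would then fail for every completion. It is Verb.
Word 2 cannot be Det — rule 3 would then fail for every completion. It is Verb.
Word 3 cannot be Det — rule 3 would then fail for every completion. It is Adj.
Word 5 cannot be Det — rule 3 would then fail for every completion. It is Adj.
Word 7 cannot be Verb — rule 2 would then fail for every completion. It is Adj.
The unique satisfying tagging is: Verb Verb Adj Noun Adj Det Adj Noun Noun.
Verifying each rule — rule 1 holds; rule 2 holds; rule 3 holds.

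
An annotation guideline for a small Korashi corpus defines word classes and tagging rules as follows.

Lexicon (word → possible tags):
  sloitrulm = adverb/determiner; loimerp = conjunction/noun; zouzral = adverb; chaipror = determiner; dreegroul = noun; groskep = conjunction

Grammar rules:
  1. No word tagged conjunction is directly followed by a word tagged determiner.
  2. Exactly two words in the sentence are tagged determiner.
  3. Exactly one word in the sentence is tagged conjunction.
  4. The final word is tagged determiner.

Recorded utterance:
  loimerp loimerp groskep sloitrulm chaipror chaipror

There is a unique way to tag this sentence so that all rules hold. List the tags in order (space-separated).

noun noun conjunction adverb determiner determiner

Candidates per position — 1:loimerp {conjunction,noun}; 2:loimerp {conjunction,noun}; 3:groskep {conjunction}; 4:sloitrulm {adverb,determiner}; 5:chaipror {determiner}; 6:chaipror {determiner}.
Word 1 cannot be conjunction — rule 3 would then fail for every completion. It is noun.
Word 2 cannot be conjunction — rule 3 would then fail for every completion. It is noun.
Word 4 cannot be determiner — rule 1 would then fail for every completion. It is adverb.
That leaves exactly one tagging: noun noun conjunction adverb determiner determiner.
Rule-by-rule: rule 1 holds; rule 2 holds; rule 3 holds; rule 4 holds.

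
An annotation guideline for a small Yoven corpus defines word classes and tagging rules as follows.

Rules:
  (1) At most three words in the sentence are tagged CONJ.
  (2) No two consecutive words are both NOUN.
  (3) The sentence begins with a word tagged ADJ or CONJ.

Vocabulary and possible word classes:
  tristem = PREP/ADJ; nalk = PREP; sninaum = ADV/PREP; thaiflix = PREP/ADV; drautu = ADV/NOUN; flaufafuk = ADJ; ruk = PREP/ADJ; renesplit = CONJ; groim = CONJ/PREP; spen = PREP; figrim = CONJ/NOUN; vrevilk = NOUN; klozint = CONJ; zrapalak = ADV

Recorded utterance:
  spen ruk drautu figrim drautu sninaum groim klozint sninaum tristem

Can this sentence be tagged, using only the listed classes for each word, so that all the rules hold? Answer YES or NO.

Candidates per position — 1:spen {PREP}; 2:ruk {PREP,ADJ}; 3:drautu {ADV,NOUN}; 4:figrim {CONJ,NOUN}; 5:drautu {ADV,NOUN}; 6:sninaum {ADV,PREP}; 7:groim {CONJ,PREP}; 8:klozint {CONJ}; 9:sninaum {ADV,PREP}; 10:tristem {PREP,ADJ}.
Rule 3 cannot be satisfied by any choice of tags from the lexicon.
So there is no consistent tagging.

NO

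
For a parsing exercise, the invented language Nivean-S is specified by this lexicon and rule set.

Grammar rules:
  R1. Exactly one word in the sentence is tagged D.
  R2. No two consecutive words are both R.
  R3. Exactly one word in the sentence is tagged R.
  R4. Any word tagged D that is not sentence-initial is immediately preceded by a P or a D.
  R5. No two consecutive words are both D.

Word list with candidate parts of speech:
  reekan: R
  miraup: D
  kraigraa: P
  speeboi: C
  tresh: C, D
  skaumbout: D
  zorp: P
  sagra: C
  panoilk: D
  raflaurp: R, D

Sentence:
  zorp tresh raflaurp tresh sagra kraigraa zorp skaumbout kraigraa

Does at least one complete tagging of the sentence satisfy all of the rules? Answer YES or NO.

YES

Candidates per position — 1:zorp {P}; 2:tresh {C,D}; 3:raflaurp {R,D}; 4:tresh {C,D}; 5:sagra {C}; 6:kraigraa {P}; 7:zorp {P}; 8:skaumbout {D}; 9:kraigraa {P}.
One satisfying assignment: P C R C C P P D P.
Rule-by-rule: rule 1 holds; rule 2 holds; rule 3 holds; rule 4 holds; rule 5 holds.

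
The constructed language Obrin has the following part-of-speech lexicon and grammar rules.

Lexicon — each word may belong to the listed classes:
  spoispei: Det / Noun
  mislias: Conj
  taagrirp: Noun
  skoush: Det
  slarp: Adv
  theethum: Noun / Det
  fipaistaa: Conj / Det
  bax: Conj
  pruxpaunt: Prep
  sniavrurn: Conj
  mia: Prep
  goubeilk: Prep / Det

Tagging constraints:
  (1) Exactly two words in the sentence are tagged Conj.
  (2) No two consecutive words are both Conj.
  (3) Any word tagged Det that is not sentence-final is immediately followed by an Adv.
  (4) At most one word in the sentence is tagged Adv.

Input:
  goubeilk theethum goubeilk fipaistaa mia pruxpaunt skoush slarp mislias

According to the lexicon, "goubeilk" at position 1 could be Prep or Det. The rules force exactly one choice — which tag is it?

Candidates per position — 1:goubeilk {Prep,Det}; 2:theethum {Noun,Det}; 3:goubeilk {Prep,Det}; 4:fipaistaa {Conj,Det}; 5:mia {Prep}; 6:pruxpaunt {Prep}; 7:skoush {Det}; 8:slarp {Adv}; 9:mislias {Conj}.
Position 1: tagging it Det would leave rule 3 unsatisfiable, so it must be Prep.
Position 2: tagging it Det would leave rule 3 unsatisfiable, so it must be Noun.
Position 3: tagging it Det would leave rule 3 unsatisfiable, so it must be Prep.
Position 4: tagging it Det would leave rule 1 unsatisfiable, so it must be Conj.
The only consistent sequence is: Prep Noun Prep Conj Prep Prep Det Adv Conj.
Verifying each rule — rule 1 ✓; rule 2 ✓; rule 3 ✓; rule 4 ✓.

Prep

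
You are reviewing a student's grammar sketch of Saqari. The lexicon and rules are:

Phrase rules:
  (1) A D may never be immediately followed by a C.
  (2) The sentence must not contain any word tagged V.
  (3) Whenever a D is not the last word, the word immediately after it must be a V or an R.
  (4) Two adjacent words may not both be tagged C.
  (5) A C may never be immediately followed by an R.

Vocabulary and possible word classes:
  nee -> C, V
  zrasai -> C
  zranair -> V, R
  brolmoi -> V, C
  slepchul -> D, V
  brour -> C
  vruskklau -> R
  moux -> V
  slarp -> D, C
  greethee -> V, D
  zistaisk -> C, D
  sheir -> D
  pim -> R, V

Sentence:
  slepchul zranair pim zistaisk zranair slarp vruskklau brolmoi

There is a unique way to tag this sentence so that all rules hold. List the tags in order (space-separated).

D R R D R D R C

Candidates per position — 1:slepchul {D,V}; 2:zranair {V,R}; 3:pim {R,V}; 4:zistaisk {C,D}; 5:zranair {V,R}; 6:slarp {D,C}; 7:vruskklau {R}; 8:brolmoi {V,C}.
If word 1 were V, no tagging could satisfy rule 2; so word 1 is D.
If word 2 were V, no tagging could satisfy rule 2; so word 2 is R.
If word 3 were V, no tagging could satisfy rule 2; so word 3 is R.
If word 5 were V, no tagging could satisfy rule 2; so word 5 is R.
If word 6 were C, no tagging could satisfy rule 5; so word 6 is D.
If word 8 were V, no tagging could satisfy rule 2; so word 8 is C.
If word 4 were C, no tagging could satisfy rule 5; so word 4 is D.
The unique satisfying tagging is: D R R D R D R C.
Rule-by-rule: rule 1 satisfied; rule 2 satisfied; rule 3 satisfied; rule 4 satisfied; rule 5 satisfied.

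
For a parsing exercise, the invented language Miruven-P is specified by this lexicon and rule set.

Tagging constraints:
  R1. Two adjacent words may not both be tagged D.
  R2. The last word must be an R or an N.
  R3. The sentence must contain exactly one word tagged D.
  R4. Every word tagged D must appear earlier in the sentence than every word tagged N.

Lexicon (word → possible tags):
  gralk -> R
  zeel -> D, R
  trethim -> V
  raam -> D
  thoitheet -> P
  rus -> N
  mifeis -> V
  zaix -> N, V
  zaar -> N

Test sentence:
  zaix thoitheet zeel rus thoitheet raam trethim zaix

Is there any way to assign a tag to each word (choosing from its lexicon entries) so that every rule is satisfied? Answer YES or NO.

Candidates per position — 1:zaix {N,V}; 2:thoitheet {P}; 3:zeel {D,R}; 4:rus {N}; 5:thoitheet {P}; 6:raam {D}; 7:trethim {V}; 8:zaix {N,V}.
Rule 4 cannot be satisfied by any choice of tags from the lexicon.
So there is no consistent tagging.

NO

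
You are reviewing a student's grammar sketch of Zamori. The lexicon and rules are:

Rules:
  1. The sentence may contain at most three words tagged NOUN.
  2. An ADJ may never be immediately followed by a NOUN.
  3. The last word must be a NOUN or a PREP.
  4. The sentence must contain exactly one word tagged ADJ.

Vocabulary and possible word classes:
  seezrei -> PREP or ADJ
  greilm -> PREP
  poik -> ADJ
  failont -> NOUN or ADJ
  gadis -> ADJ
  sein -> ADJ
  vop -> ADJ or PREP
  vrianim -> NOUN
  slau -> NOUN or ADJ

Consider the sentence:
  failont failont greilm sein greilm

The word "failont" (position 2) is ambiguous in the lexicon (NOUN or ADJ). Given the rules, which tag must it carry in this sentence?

Candidates per position — 1:failont {NOUN,ADJ}; 2:failont {NOUN,ADJ}; 3:greilm {PREP}; 4:sein {ADJ}; 5:greilm {PREP}.
Word 1 cannot be ADJ — rule 4 would then fail for every completion. It is NOUN.
Word 2 cannot be ADJ — rule 4 would then fail for every completion. It is NOUN.
So the tagging must be: NOUN NOUN PREP ADJ PREP.
Check: rule 1 satisfied; rule 2 satisfied; rule 3 satisfied; rule 4 satisfied.

NOUN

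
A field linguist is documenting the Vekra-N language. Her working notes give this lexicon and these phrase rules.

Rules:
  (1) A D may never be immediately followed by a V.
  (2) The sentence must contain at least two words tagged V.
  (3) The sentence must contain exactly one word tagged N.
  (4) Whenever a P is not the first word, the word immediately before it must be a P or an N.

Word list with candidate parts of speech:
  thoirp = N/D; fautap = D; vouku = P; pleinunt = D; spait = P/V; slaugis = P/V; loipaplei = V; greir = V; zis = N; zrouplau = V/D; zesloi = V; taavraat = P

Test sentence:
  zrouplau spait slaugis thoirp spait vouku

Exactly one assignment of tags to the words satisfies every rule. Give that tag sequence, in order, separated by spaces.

V V V N P P

Candidates per position — 1:zrouplau {V,D}; 2:spait {P,V}; 3:slaugis {P,V}; 4:thoirp {N,D}; 5:spait {P,V}; 6:vouku {P}.
Position 2: P is ruled out by rule 4; that leaves V.
Position 3: P is ruled out by rule 4; that leaves V.
Position 4: D is ruled out by rule 3; that leaves N.
Position 5: V is ruled out by rule 4; that leaves P.
Position 1: D is ruled out by rule 1; that leaves V.
So the tagging must be: V V V N P P.
Rule-by-rule: rule 1 satisfied; rule 2 satisfied; rule 3 satisfied; rule 4 satisfied.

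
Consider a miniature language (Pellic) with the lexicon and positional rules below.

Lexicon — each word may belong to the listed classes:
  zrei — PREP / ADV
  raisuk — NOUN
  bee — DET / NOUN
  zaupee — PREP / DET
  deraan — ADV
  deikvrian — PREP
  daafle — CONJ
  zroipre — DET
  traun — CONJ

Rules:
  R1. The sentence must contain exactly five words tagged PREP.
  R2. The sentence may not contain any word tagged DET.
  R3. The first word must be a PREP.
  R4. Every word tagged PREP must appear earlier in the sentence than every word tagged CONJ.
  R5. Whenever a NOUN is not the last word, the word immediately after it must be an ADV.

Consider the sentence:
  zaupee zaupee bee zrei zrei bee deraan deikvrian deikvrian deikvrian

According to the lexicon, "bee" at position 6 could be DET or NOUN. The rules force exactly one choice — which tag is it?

Candidates per position — 1:zaupee {PREP,DET}; 2:zaupee {PREP,DET}; 3:bee {DET,NOUN}; 4:zrei {PREP,ADV}; 5:zrei {PREP,ADV}; 6:bee {DET,NOUN}; 7:deraan {ADV}; 8:deikvrian {PREP}; 9:deikvrian {PREP}; 10:deikvrian {PREP}.
Position 1: DET is ruled out by rule 2; that leaves PREP.
Position 2: DET is ruled out by rule 2; that leaves PREP.
Position 3: DET is ruled out by rule 2; that leaves NOUN.
Position 4: PREP is ruled out by rule 1; that leaves ADV.
Position 5: PREP is ruled out by rule 1; that leaves ADV.
Position 6: DET is ruled out by rule 2; that leaves NOUN.
The only consistent sequence is: PREP PREP NOUN ADV ADV NOUN ADV PREP PREP PREP.
Checking: rule 1 satisfied; rule 2 satisfied; rule 3 satisfied; rule 4 satisfied; rule 5 satisfied.

NOUN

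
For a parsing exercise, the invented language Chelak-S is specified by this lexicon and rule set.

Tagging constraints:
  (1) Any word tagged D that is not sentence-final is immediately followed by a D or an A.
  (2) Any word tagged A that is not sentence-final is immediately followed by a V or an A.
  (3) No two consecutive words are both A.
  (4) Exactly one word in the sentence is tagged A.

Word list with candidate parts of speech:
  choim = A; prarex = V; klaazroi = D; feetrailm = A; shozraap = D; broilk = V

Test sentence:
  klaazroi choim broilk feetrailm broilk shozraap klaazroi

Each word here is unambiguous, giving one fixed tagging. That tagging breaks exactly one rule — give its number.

Fixed tagging: D A V A V D D.
Applying the rules: R1 pass, R2 pass, R3 pass, R4 fail.
Only rule 4 fails.

4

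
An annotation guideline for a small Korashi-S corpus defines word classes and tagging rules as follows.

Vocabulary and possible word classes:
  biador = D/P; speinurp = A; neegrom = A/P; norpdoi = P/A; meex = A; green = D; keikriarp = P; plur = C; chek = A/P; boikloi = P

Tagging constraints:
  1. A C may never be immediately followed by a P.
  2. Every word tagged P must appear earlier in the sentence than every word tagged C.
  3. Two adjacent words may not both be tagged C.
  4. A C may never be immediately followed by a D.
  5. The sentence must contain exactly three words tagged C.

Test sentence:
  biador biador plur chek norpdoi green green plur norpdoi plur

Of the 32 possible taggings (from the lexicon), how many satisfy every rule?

Candidates per position — 1:biador {D,P}; 2:biador {D,P}; 3:plur {C}; 4:chek {A,P}; 5:norpdoi {P,A}; 6:green {D}; 7:green {D}; 8:plur {C}; 9:norpdoi {P,A}; 10:plur {C}.
There are 32 candidate sequences in total.
The sequences that satisfy every rule: D D C A A D D C A C; D P C A A D D C A C; P D C A A D D C A C; P P C A A D D C A C.
Count = 4.

4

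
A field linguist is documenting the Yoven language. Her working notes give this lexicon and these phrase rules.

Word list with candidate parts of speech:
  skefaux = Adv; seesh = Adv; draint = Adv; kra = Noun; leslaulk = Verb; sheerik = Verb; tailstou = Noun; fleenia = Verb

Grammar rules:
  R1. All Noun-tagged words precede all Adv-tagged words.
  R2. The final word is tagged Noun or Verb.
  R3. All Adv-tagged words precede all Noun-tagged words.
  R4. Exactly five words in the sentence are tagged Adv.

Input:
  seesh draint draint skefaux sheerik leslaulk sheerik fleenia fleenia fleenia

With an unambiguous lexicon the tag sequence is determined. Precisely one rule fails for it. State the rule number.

Fixed tagging: Adv Adv Adv Adv Verb Verb Verb Verb Verb Verb.
Applying the rules: R1 ✓, R2 ✓, R3 ✓, R4 ✗.
Only rule 4 fails.

4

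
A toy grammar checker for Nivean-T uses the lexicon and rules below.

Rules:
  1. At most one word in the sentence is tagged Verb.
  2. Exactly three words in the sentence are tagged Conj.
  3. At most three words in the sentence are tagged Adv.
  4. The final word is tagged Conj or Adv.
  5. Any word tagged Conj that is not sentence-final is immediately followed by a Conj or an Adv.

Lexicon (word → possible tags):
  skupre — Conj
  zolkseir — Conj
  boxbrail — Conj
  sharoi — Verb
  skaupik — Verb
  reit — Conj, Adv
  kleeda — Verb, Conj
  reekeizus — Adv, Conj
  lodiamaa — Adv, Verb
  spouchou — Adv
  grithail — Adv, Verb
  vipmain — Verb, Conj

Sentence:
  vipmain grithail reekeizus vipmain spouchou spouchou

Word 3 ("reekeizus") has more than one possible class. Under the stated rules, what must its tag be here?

Candidates per position — 1:vipmain {Verb,Conj}; 2:grithail {Adv,Verb}; 3:reekeizus {Adv,Conj}; 4:vipmain {Verb,Conj}; 5:spouchou {Adv}; 6:spouchou {Adv}.
Position 1: Verb is ruled out by rule 2; that leaves Conj.
Position 2: Verb is ruled out by rule 5; that leaves Adv.
Position 3: Adv is ruled out by rule 2; that leaves Conj.
Position 4: Verb is ruled out by rule 2; that leaves Conj.
So the tagging must be: Conj Adv Conj Conj Adv Adv.
Verifying each rule — rule 1 ✓; rule 2 ✓; rule 3 ✓; rule 4 ✓; rule 5 ✓.

Conj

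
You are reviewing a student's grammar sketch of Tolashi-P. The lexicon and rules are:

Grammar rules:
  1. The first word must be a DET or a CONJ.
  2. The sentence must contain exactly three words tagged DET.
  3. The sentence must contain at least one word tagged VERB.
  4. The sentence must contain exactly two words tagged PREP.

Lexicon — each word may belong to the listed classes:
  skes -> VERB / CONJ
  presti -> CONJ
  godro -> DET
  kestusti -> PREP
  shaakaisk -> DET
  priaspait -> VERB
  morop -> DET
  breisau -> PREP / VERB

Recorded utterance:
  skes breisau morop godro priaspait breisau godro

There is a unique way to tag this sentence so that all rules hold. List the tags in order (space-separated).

Candidates per position — 1:skes {VERB,CONJ}; 2:breisau {PREP,VERB}; 3:morop {DET}; 4:godro {DET}; 5:priaspait {VERB}; 6:breisau {PREP,VERB}; 7:godro {DET}.
At position 1, choosing VERB makes rule 1 impossible to satisfy; hence CONJ.
At position 2, choosing VERB makes rule 4 impossible to satisfy; hence PREP.
At position 6, choosing VERB makes rule 4 impossible to satisfy; hence PREP.
The only consistent sequence is: CONJ PREP DET DET VERB PREP DET.
Checking: rule 1 ok; rule 2 ok; rule 3 ok; rule 4 ok.

CONJ PREP DET DET VERB PREP DET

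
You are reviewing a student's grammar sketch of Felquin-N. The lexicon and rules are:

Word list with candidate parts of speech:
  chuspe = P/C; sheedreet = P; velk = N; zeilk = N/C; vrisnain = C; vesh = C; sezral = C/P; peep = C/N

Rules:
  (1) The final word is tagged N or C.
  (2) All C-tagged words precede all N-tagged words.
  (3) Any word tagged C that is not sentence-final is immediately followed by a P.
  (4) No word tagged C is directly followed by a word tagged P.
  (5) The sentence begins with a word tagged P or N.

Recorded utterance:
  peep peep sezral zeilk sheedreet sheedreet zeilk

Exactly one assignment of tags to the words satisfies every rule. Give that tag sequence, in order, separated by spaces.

Candidates per position — 1:peep {C,N}; 2:peep {C,N}; 3:sezral {C,P}; 4:zeilk {N,C}; 5:sheedreet {P}; 6:sheedreet {P}; 7:zeilk {N,C}.
If word 1 were C, no tagging could satisfy rule 3; so word 1 is N.
If word 2 were C, no tagging could satisfy rule 2; so word 2 is N.
If word 3 were C, no tagging could satisfy rule 2; so word 3 is P.
If word 4 were C, no tagging could satisfy rule 2; so word 4 is N.
If word 7 were C, no tagging could satisfy rule 2; so word 7 is N.
That leaves exactly one tagging: N N P N P P N.
Checking: rule 1 holds; rule 2 holds; rule 3 holds; rule 4 holds; rule 5 holds.

N N P N P P N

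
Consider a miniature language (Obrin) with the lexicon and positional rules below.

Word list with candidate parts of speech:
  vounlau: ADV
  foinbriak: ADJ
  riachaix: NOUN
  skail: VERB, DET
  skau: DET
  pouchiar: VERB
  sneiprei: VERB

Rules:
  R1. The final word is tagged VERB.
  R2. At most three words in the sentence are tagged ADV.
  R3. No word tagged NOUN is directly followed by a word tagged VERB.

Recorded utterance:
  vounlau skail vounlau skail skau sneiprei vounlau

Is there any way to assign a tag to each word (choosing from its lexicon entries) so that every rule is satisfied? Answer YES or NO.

NO

Candidates per position — 1:vounlau {ADV}; 2:skail {VERB,DET}; 3:vounlau {ADV}; 4:skail {VERB,DET}; 5:skau {DET}; 6:sneiprei {VERB}; 7:vounlau {ADV}.
Rule 1 cannot be satisfied by any choice of tags from the lexicon.
So there is no consistent tagging.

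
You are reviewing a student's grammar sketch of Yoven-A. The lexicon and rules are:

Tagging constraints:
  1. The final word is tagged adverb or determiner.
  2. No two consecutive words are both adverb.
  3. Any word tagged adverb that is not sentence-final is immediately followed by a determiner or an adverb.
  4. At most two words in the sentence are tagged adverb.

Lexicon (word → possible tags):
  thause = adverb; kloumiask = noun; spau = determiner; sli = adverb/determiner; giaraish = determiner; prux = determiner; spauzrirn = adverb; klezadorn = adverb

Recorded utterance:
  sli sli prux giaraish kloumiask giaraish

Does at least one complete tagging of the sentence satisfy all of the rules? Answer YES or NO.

YES

Candidates per position — 1:sli {adverb,determiner}; 2:sli {adverb,determiner}; 3:prux {determiner}; 4:giaraish {determiner}; 5:kloumiask {noun}; 6:giaraish {determiner}.
One satisfying assignment: determiner adverb determiner determiner noun determiner.
Verifying each rule — rule 1 holds; rule 2 holds; rule 3 holds; rule 4 holds.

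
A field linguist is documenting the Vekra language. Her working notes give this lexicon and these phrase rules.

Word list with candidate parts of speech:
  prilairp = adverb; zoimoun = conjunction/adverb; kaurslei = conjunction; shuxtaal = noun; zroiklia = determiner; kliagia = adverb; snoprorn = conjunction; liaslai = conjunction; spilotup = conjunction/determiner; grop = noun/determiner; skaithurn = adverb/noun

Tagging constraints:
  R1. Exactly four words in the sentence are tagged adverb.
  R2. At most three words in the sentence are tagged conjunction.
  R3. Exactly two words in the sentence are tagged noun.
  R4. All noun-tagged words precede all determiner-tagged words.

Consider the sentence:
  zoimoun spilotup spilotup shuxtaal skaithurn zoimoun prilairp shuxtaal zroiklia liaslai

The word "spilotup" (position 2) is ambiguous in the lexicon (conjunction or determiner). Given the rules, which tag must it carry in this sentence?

conjunction

Candidates per position — 1:zoimoun {conjunction,adverb}; 2:spilotup {conjunction,determiner}; 3:spilotup {conjunction,determiner}; 4:shuxtaal {noun}; 5:skaithurn {adverb,noun}; 6:zoimoun {conjunction,adverb}; 7:prilairp {adverb}; 8:shuxtaal {noun}; 9:zroiklia {determiner}; 10:liaslai {conjunction}.
Word 1 cannot be conjunction — rule 1 would then fail for every completion. It is adverb.
Word 2 cannot be determiner — rule 4 would then fail for every completion. It is conjunction.
Word 3 cannot be determiner — rule 4 would then fail for every completion. It is conjunction.
Word 5 cannot be noun — rule 1 would then fail for every completion. It is adverb.
Word 6 cannot be conjunction — rule 1 would then fail for every completion. It is adverb.
The only consistent sequence is: adverb conjunction conjunction noun adverb adverb adverb noun determiner conjunction.
Check: rule 1 ✓; rule 2 ✓; rule 3 ✓; rule 4 ✓.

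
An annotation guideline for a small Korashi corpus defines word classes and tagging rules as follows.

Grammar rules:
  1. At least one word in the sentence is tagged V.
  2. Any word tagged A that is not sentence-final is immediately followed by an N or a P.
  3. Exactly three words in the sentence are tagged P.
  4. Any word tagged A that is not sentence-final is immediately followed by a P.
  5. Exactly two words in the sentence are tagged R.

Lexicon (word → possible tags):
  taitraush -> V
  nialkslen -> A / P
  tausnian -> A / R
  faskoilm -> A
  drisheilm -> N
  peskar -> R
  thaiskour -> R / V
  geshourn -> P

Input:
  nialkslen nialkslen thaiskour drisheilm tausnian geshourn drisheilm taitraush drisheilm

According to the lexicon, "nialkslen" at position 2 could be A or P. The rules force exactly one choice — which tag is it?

Candidates per position — 1:nialkslen {A,P}; 2:nialkslen {A,P}; 3:thaiskour {R,V}; 4:drisheilm {N}; 5:tausnian {A,R}; 6:geshourn {P}; 7:drisheilm {N}; 8:taitraush {V}; 9:drisheilm {N}.
Position 1: tagging it A would leave rule 3 unsatisfiable, so it must be P.
Position 2: tagging it A would leave rule 2 unsatisfiable, so it must be P.
Position 3: tagging it V would leave rule 5 unsatisfiable, so it must be R.
Position 5: tagging it A would leave rule 5 unsatisfiable, so it must be R.
The only consistent sequence is: P P R N R P N V N.
Verifying each rule — rule 1 holds; rule 2 holds; rule 3 holds; rule 4 holds; rule 5 holds.

P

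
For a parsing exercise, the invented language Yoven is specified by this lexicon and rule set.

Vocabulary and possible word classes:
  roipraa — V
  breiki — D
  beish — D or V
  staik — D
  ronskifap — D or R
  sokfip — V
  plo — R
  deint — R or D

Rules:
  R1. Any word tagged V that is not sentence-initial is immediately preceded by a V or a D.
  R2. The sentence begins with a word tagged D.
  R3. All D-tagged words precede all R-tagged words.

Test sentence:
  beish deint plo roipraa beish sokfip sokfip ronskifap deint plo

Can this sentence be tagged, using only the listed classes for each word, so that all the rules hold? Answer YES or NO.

NO

Candidates per position — 1:beish {D,V}; 2:deint {R,D}; 3:plo {R}; 4:roipraa {V}; 5:beish {D,V}; 6:sokfip {V}; 7:sokfip {V}; 8:ronskifap {D,R}; 9:deint {R,D}; 10:plo {R}.
Rule 1 cannot be satisfied by any choice of tags from the lexicon.
So there is no consistent tagging.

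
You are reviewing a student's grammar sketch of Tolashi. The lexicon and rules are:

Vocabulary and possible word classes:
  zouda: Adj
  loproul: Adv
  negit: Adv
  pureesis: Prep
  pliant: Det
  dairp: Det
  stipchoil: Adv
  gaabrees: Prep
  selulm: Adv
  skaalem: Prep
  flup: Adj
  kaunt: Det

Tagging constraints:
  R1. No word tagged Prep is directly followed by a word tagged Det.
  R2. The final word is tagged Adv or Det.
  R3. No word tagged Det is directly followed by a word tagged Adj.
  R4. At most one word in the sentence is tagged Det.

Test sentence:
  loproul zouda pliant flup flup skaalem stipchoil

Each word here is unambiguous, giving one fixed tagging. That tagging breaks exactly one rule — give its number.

Fixed tagging: Adv Adj Det Adj Adj Prep Adv.
Rule check: R1 ok, R2 ok, R3 fails, R4 ok.
Only rule 3 fails.

3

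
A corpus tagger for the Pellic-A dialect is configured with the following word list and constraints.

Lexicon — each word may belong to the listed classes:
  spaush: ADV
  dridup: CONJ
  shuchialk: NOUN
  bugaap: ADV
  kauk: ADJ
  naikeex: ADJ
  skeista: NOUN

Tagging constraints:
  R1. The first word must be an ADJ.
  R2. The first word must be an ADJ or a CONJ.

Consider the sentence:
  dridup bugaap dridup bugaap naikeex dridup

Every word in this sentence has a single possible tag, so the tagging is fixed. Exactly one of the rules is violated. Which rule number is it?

Fixed tagging: CONJ ADV CONJ ADV ADJ CONJ.
Rule check: R1 fails, R2 ok.
Only rule 1 fails.

1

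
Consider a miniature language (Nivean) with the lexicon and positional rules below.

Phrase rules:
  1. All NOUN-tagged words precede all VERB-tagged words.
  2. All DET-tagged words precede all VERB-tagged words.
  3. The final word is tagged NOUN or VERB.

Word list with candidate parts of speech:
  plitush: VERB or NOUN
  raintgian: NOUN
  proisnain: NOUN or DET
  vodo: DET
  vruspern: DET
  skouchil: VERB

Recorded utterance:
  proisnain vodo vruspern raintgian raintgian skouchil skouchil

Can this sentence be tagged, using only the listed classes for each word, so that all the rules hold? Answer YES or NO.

Candidates per position — 1:proisnain {NOUN,DET}; 2:vodo {DET}; 3:vruspern {DET}; 4:raintgian {NOUN}; 5:raintgian {NOUN}; 6:skouchil {VERB}; 7:skouchil {VERB}.
One satisfying assignment: NOUN DET DET NOUN NOUN VERB VERB.
Checking: rule 1 holds; rule 2 holds; rule 3 holds.

YES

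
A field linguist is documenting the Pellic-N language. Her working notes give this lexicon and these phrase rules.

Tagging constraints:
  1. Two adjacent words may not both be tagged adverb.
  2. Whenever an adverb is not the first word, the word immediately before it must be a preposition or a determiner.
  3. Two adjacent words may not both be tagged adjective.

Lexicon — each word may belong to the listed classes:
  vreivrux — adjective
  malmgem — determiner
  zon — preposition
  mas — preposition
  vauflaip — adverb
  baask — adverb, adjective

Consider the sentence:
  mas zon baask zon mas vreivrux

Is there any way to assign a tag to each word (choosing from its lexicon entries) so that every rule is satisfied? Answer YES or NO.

Candidates per position — 1:mas {preposition}; 2:zon {preposition}; 3:baask {adverb,adjective}; 4:zon {preposition}; 5:mas {preposition}; 6:vreivrux {adjective}.
One satisfying assignment: preposition preposition adjective preposition preposition adjective.
Rule-by-rule: rule 1 ok; rule 2 ok; rule 3 ok.

YES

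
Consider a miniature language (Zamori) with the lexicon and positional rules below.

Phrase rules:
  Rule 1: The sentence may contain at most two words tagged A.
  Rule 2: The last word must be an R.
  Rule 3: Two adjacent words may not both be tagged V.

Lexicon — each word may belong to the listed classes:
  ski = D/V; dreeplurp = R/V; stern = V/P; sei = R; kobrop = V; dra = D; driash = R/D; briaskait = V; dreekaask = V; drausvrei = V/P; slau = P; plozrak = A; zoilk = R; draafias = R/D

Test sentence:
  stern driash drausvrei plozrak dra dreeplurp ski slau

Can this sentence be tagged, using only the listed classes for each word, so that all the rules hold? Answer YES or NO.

Candidates per position — 1:stern {V,P}; 2:driash {R,D}; 3:drausvrei {V,P}; 4:plozrak {A}; 5:dra {D}; 6:dreeplurp {R,V}; 7:ski {D,V}; 8:slau {P}.
Rule 2 cannot be satisfied by any choice of tags from the lexicon.
So there is no consistent tagging.

NO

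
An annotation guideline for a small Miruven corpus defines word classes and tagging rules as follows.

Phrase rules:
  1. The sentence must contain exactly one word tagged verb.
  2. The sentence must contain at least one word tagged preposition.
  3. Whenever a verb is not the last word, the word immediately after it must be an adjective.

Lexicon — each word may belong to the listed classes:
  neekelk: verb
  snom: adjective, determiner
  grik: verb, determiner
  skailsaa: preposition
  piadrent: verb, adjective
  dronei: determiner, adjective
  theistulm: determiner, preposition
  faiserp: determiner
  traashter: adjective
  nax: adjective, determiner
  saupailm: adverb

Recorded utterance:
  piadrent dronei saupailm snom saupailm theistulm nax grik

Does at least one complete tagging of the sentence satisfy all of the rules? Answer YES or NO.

YES

Candidates per position — 1:piadrent {verb,adjective}; 2:dronei {determiner,adjective}; 3:saupailm {adverb}; 4:snom {adjective,determiner}; 5:saupailm {adverb}; 6:theistulm {determiner,preposition}; 7:nax {adjective,determiner}; 8:grik {verb,determiner}.
One satisfying assignment: adjective adjective adverb adjective adverb preposition determiner verb.
Verifying each rule — rule 1 ✓; rule 2 ✓; rule 3 ✓.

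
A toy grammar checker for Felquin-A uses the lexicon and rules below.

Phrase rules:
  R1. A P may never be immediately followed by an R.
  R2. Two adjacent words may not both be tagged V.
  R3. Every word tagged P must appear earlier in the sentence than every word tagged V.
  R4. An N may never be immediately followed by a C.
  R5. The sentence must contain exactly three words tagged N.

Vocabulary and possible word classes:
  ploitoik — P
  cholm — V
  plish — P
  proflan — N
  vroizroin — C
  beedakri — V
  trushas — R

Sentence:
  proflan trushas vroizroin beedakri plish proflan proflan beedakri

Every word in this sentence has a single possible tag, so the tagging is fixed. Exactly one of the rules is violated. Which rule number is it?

Fixed tagging: N R C V P N N V.
Applying the rules: R1 holds, R2 holds, R3 violated, R4 holds, R5 holds.
Only rule 3 fails.

3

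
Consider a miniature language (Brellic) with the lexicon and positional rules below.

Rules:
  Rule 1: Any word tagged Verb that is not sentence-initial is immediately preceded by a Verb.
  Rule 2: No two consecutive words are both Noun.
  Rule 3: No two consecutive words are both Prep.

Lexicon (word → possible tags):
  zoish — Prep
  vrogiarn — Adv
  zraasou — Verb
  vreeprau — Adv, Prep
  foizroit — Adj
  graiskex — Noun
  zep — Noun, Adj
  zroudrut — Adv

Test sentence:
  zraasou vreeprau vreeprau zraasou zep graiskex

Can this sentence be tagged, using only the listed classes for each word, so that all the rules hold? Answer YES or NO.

Candidates per position — 1:zraasou {Verb}; 2:vreeprau {Adv,Prep}; 3:vreeprau {Adv,Prep}; 4:zraasou {Verb}; 5:zep {Noun,Adj}; 6:graiskex {Noun}.
Rule 1 cannot be satisfied by any choice of tags from the lexicon.
So there is no consistent tagging.

NO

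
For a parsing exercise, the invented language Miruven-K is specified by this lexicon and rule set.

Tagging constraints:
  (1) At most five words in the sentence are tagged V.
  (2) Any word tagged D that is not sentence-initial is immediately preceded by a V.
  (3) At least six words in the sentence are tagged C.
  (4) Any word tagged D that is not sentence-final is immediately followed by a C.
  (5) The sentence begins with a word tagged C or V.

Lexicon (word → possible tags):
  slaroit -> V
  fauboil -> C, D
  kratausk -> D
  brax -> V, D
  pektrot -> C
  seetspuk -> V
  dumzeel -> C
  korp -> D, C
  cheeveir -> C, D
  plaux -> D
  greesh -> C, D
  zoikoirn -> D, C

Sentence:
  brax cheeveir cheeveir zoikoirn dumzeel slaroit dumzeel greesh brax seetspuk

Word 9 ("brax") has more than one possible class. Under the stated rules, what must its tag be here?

V

Candidates per position — 1:brax {V,D}; 2:cheeveir {C,D}; 3:cheeveir {C,D}; 4:zoikoirn {D,C}; 5:dumzeel {C}; 6:slaroit {V}; 7:dumzeel {C}; 8:greesh {C,D}; 9:brax {V,D}; 10:seetspuk {V}.
If word 1 were D, no tagging could satisfy rule 5; so word 1 is V.
If word 2 were D, no tagging could satisfy rule 3; so word 2 is C.
If word 3 were D, no tagging could satisfy rule 2; so word 3 is C.
If word 4 were D, no tagging could satisfy rule 2; so word 4 is C.
If word 8 were D, no tagging could satisfy rule 2; so word 8 is C.
If word 9 were D, no tagging could satisfy rule 2; so word 9 is V.
The only consistent sequence is: V C C C C V C C V V.
Verifying each rule — rule 1 ok; rule 2 ok; rule 3 ok; rule 4 ok; rule 5 ok.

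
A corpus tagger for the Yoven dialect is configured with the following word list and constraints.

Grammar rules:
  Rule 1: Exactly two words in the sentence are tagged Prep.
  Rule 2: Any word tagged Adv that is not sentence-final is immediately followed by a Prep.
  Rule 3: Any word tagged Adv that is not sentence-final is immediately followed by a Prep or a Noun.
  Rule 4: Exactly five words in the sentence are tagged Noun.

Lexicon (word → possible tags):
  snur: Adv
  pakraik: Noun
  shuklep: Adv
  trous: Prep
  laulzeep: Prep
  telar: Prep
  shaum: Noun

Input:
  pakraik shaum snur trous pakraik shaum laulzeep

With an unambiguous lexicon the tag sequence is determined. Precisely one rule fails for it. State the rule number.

Fixed tagging: Noun Noun Adv Prep Noun Noun Prep.
Checking each rule: R1 ok, R2 ok, R3 ok, R4 fails.
Only rule 4 fails.

4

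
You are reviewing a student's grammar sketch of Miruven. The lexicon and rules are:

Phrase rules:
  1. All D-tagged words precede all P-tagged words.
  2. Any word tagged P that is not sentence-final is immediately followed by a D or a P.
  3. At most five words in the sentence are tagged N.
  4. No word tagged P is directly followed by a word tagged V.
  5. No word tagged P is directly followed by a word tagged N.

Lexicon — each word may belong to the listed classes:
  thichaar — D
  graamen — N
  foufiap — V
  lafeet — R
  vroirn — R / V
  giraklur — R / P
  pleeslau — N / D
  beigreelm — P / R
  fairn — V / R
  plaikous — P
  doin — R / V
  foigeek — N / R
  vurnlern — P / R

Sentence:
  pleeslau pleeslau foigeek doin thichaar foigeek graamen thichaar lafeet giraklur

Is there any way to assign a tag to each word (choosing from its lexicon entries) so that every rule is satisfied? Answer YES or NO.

YES

Candidates per position — 1:pleeslau {N,D}; 2:pleeslau {N,D}; 3:foigeek {N,R}; 4:doin {R,V}; 5:thichaar {D}; 6:foigeek {N,R}; 7:graamen {N}; 8:thichaar {D}; 9:lafeet {R}; 10:giraklur {R,P}.
One satisfying assignment: D D N V D N N D R R.
Checking: rule 1 ok; rule 2 ok; rule 3 ok; rule 4 ok; rule 5 ok.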